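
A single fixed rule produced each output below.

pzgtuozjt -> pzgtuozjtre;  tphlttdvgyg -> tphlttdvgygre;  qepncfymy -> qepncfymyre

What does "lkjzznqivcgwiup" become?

lkjzznqivcgwiupre

Looking at the pairs, the operation is to append "re".
So "lkjzznqivcgwiup" becomes "lkjzznqivcgwiupre".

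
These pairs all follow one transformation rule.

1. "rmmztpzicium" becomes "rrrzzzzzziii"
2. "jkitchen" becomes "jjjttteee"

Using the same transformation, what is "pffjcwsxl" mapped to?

The transformation: keep one character in every 3, starting at position 1 (positions 1st, 4th, 7th, ...), then repeat every character 3 times.
Working it through for "pffjcwsxl": intermediate "pjs", final "pppjjjsss".

pppjjjsss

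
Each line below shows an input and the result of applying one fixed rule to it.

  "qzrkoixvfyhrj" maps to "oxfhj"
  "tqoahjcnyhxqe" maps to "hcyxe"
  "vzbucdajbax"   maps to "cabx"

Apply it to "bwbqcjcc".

The rule is to keep every other character starting from the first (positions 1st, 3rd, 5th, ...), then delete the first 2 characters.
On "bwbqcjcc": the first step gives "bbcc", and the second then gives "cc".

cc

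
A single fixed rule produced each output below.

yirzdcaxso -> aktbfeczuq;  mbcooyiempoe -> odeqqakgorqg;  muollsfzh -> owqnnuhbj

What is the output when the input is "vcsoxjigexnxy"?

xeuqzlkigzpza

The transformation: shift every letter 2 places forward in the alphabet (wrapping around).
On "vcsoxjigexnxy" that produces "xeuqzlkigzpza".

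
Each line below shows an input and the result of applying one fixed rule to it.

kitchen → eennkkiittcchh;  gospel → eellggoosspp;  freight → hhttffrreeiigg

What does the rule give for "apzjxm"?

Looking at the pairs, the operation is to move the last 2 characters to the front (rotate right by 2), then double every character.
For "apzjxm", step one produces "xmapzj"; step two turns that into "xxmmaappzzjj".

xxmmaappzzjj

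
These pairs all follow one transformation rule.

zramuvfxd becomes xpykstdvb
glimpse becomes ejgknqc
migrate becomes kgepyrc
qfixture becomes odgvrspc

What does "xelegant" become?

vcjceylr

The rule is to shift every letter 2 places backward in the alphabet (wrapping around).
"xelegant" → "vcjceylr".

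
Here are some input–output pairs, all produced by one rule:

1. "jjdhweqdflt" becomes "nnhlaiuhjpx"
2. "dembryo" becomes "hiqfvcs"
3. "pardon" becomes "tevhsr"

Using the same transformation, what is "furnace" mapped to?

Looking at the pairs, the operation is to shift every letter 4 places forward in the alphabet (wrapping around).
So "furnace" becomes "jyvregi".

jyvregi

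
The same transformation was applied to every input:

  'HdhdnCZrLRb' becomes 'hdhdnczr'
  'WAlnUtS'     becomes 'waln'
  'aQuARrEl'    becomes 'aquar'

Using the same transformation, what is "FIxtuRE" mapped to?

fixt

What's happening: delete the last 3 characters, then convert every letter to lowercase.
On "FIxtuRE": the first step gives "FIxt", and the second then gives "fixt".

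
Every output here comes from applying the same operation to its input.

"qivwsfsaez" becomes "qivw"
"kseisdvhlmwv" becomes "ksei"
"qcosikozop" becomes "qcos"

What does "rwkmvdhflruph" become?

rwkm

Looking at the pairs, the operation is to keep only the first 4 characters.
So "rwkmvdhflruph" becomes "rwkm".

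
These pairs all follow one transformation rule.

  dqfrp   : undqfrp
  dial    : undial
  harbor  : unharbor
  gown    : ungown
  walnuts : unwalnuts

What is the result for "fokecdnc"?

unfokecdnc

The rule is to prepend "un".
Applying that to "fokecdnc" gives "unfokecdnc".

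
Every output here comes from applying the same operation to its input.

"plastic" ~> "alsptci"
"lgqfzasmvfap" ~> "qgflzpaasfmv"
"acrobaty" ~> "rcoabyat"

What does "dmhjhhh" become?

hmjdhhh

The transformation: move the first 2 characters to the end (rotate left by 2), then take characters alternately from the front and the back (1st, last, 2nd, 2nd-last, ...).
On "dmhjhhh": the first step gives "hjhhhdm", and the second then gives "hmjdhhh".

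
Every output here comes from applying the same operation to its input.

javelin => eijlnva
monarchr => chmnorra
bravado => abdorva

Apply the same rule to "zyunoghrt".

Looking at the pairs, the operation is to sort the characters into alphabetical order, then move the first character to the end.
For "zyunoghrt", step one produces "ghnortuyz"; step two turns that into "hnortuyzg".

hnortuyzg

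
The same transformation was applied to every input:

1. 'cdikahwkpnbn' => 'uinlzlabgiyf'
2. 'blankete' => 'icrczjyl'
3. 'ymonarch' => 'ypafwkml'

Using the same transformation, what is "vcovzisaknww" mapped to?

qyiluutamtxg

Each output is the input with this applied: swap the front and back halves of the string, then shift every letter 2 places backward in the alphabet (wrapping around).
Starting from "vcovzisaknww": after the first operation, "saknwwvcovzi"; after the second, "qyiluutamtxg".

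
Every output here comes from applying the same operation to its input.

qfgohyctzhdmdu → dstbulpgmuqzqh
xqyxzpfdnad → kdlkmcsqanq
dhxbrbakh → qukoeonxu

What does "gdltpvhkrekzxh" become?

The pattern: shift every letter 13 places forward in the alphabet (wrapping around) — i.e. ROT13.
Applying that to "gdltpvhkrekzxh" gives "tqygciuxerxmku".

tqygciuxerxmku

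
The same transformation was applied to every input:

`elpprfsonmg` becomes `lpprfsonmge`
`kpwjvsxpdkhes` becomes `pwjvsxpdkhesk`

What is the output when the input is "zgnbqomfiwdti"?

gnbqomfiwdtiz

The rule is to move the first character to the end.
Applying that to "zgnbqomfiwdti" gives "gnbqomfiwdtiz".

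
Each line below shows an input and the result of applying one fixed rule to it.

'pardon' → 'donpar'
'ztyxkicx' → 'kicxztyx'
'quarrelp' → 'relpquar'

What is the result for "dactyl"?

The transformation: swap the front and back halves of the string.
For "dactyl" the result is "tyldac".

tyldac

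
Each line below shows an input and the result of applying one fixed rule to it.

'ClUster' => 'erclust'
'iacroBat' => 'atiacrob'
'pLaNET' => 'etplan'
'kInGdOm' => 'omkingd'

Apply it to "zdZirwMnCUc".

uczdzirwmnc

The transformation: move the last 2 characters to the front (rotate right by 2), then convert every letter to lowercase.
Working it through for "zdZirwMnCUc": intermediate "UczdZirwMnC", final "uczdzirwmnc".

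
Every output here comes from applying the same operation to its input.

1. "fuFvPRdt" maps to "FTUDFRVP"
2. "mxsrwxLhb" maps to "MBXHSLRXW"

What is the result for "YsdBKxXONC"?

YCSNDOBXKX

The pattern: take characters alternately from the front and the back (1st, last, 2nd, 2nd-last, ...), then convert every letter to uppercase.
"YsdBKxXONC" → "YCsNdOBXKx" → "YCSNDOBXKX".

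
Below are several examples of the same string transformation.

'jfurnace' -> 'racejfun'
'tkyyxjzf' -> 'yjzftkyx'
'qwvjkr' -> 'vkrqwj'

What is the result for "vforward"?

In each case the input is transformed by: swap the front and back halves of the string, then swap the first and last characters.
For "vforward", step one produces "wardvfor"; step two turns that into "rardvfow".

rardvfow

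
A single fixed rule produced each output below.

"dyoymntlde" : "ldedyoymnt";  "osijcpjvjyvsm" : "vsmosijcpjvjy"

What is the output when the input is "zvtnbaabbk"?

In each case the input is transformed by: move the last 3 characters to the front (rotate right by 3).
"zvtnbaabbk" → "bbkzvtnbaa".

bbkzvtnbaa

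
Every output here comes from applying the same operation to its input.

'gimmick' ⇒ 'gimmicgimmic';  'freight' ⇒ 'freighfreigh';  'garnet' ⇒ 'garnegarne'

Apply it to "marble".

The pattern: delete the last character, then write the whole string twice.
So "marble" becomes "marblmarbl".

marblmarbl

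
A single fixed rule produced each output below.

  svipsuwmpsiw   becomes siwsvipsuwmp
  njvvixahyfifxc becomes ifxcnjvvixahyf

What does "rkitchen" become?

The transformation: move the first 3 characters to the end (rotate left by 3), then swap the front and back halves of the string.
Applying both steps to "rkitchen": "tchenrki", then "nrkitche".

nrkitche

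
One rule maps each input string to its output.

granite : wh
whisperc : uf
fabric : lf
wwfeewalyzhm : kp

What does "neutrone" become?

qh

Rule — shift every letter 3 places forward in the alphabet (wrapping around), then keep only the last 2 characters.
Doing the same to "neutrone": "qh".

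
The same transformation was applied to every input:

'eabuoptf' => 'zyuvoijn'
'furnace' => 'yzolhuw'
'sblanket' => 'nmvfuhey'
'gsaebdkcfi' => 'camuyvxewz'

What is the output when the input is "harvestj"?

What's happening: shift every letter 6 places backward in the alphabet (wrapping around), then move the last character to the front.
"harvestj" → "dbulpymn".

dbulpymn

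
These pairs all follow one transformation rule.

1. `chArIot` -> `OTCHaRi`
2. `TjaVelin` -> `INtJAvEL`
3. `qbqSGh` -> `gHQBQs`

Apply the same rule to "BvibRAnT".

NtbVIBra

The rule is to flip the case of every letter, then move the last 2 characters to the front (rotate right by 2).
For "BvibRAnT", step one produces "bVIBraNt"; step two turns that into "NtbVIBra".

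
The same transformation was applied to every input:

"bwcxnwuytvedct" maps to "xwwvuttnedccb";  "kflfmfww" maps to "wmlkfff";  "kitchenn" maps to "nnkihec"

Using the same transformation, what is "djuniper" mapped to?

The pattern: sort the characters into reverse alphabetical order, then delete the first character.
For "djuniper", step one produces "urpnjied"; step two turns that into "rpnjied".

rpnjied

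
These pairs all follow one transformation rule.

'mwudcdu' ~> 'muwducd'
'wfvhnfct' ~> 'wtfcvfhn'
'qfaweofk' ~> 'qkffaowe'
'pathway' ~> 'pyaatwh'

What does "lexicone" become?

Rule — take characters alternately from the front and the back (1st, last, 2nd, 2nd-last, ...).
On "lexicone" that produces "leenxoic".

leenxoic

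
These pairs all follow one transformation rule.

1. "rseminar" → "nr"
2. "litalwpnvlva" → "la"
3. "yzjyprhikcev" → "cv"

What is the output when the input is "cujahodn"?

on

The rule is to keep every other character starting from the second (positions 2nd, 4th, 6th, ...), then keep only the last 2 characters.
Starting from "cujahodn": after the first operation, "uaon"; after the second, "on".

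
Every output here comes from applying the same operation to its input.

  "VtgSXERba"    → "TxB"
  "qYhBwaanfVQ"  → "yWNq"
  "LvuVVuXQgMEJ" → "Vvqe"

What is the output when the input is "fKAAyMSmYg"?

kYM

The rule is to keep one character in every 3, starting at position 2 (positions 2nd, 5th, 8th, ...), then flip the case of every letter.
Applying both steps to "fKAAyMSmYg": "Kym", then "kYM".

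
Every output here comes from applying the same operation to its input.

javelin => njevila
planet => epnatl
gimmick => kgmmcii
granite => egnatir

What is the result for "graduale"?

lgdaauer

In each case the input is transformed by: swap each adjacent pair of characters (1↔2, 3↔4, ...), then swap the first and last characters.
Applying both steps to "graduale": "rgdaauel", then "lgdaauer".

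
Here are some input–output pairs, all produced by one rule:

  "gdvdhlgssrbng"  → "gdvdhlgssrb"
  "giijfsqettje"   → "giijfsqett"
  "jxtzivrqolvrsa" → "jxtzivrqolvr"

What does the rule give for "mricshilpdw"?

In each case the input is transformed by: delete the last 2 characters.
"mricshilpdw" → "mricshilp".

mricshilp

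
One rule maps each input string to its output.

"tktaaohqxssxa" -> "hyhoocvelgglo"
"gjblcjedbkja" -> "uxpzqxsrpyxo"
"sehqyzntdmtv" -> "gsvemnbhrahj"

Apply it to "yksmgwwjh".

mygaukkxv

The pattern: shift every letter 12 places backward in the alphabet (wrapping around).
For "yksmgwwjh" the result is "mygaukkxv".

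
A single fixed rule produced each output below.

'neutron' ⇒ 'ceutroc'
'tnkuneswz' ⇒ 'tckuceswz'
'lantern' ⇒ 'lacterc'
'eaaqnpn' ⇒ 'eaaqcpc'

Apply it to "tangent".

In each case the input is transformed by: replace every "n" with "c".
Applying that to "tangent" gives "tacgect".

tacgect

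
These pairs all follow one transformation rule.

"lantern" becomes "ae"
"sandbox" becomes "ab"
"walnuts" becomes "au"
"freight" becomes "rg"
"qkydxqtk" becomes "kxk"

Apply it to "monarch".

What's happening: keep one character in every 3, starting at position 2 (positions 2nd, 5th, 8th, ...).
For "monarch" the result is "or".

or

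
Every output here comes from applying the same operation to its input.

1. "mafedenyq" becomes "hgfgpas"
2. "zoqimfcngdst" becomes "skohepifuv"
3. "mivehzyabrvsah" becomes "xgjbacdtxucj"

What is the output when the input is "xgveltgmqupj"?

The transformation: shift every letter 2 places forward in the alphabet (wrapping around), then delete the first 2 characters.
Starting from "xgveltgmqupj": after the first operation, "zixgnvioswrl"; after the second, "xgnvioswrl".

xgnvioswrl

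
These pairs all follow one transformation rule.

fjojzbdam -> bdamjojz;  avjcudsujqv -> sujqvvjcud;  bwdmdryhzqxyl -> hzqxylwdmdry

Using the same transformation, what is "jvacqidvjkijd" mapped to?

In each case the input is transformed by: delete the first character, then swap the front and back halves of the string.
Working it through for "jvacqidvjkijd": intermediate "vacqidvjkijd", final "vjkijdvacqid".
(Check on "fjojzbdam": → "jojzbdam" → "bdamjojz" ✓)

vjkijdvacqid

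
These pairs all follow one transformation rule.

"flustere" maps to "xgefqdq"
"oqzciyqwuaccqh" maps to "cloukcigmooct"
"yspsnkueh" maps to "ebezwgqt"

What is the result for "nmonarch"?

yazmdot

The pattern: shift every letter 12 places forward in the alphabet (wrapping around), then delete the first character.
On "nmonarch" that produces "yazmdot".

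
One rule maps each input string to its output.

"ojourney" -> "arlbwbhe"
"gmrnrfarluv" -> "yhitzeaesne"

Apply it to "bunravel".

Rule — shift every letter 13 places forward in the alphabet (wrapping around) — i.e. ROT13, then move the last 3 characters to the front (rotate right by 3).
"bunravel" → "iryohaen".

iryohaen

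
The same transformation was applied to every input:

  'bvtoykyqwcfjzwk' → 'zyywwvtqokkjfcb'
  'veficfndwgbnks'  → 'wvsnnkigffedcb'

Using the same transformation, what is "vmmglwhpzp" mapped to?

zwvppmmlhg

Looking at the pairs, the operation is to sort the characters into reverse alphabetical order.
For "vmmglwhpzp" the result is "zwvppmmlhg".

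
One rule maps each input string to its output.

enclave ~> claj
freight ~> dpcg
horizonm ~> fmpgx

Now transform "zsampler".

Rule — delete the last 3 characters, then shift every letter 2 places backward in the alphabet (wrapping around).
Starting from "zsampler": after the first operation, "zsamp"; after the second, "xqykn".

xqykn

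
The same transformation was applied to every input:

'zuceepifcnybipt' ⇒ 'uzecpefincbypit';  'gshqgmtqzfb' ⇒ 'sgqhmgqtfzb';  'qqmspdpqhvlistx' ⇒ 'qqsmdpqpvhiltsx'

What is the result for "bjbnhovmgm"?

jbnbohmvmg

The rule is to swap each adjacent pair of characters (1↔2, 3↔4, ...).
Applying that to "bjbnhovmgm" gives "jbnbohmvmg".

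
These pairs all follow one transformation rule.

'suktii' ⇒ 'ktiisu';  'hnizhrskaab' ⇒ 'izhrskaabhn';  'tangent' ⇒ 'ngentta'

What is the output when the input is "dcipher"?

Each output is the input with this applied: move the first 2 characters to the end (rotate left by 2).
For "dcipher" the result is "ipherdc".

ipherdc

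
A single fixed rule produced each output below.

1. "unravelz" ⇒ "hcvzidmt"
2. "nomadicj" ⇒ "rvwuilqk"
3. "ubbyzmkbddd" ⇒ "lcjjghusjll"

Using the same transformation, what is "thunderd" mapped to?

Each output is the input with this applied: move the last character to the front, then shift every letter 8 places forward in the alphabet (wrapping around).
For "thunderd", step one produces "dthunder"; step two turns that into "lbpcvlmz".

lbpcvlmz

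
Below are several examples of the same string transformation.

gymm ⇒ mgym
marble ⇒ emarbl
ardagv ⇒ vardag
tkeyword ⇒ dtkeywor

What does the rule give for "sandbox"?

The transformation: move the last character to the front.
On "sandbox" that produces "xsandbo".

xsandbo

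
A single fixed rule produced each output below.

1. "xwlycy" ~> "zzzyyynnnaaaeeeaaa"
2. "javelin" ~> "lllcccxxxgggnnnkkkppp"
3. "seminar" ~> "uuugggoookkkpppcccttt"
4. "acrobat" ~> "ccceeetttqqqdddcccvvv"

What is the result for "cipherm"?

eeekkkrrrjjjgggtttooo

What's happening: repeat every character 3 times, then shift every letter 2 places forward in the alphabet (wrapping around).
Working it through for "cipherm": intermediate "ccciiippphhheeerrrmmm", final "eeekkkrrrjjjgggtttooo".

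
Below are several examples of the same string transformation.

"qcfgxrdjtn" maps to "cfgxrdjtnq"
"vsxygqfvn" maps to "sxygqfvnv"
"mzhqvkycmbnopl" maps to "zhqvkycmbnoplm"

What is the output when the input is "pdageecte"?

What's happening: move the first character to the end.
"pdageecte" → "dageectep".

dageectep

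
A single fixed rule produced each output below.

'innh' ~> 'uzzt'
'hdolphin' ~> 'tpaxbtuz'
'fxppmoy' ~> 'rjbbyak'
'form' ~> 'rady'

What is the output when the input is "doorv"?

The rule is to shift every letter 12 places forward in the alphabet (wrapping around).
On "doorv" that produces "paadh".

paadh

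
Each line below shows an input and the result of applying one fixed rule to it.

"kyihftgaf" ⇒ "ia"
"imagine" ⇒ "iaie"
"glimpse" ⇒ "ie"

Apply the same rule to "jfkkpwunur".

uu

The transformation: keep only the vowels.
On "jfkkpwunur" that produces "uu".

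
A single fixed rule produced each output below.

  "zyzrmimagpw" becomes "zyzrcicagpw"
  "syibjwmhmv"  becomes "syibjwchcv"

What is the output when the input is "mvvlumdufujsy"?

cvvlucdufujsy

What's happening: replace every "m" with "c".
So "mvvlumdufujsy" becomes "cvvlucdufujsy".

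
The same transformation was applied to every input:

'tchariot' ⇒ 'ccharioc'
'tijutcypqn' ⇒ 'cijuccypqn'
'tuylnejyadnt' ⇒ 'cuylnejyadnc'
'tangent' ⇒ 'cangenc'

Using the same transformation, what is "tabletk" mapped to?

In each case the input is transformed by: replace every "t" with "c".
So "tabletk" becomes "cableck".

cableck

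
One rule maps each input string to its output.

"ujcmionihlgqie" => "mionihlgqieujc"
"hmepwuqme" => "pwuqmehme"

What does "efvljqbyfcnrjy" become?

ljqbyfcnrjyefv

The pattern: move the first 3 characters to the end (rotate left by 3).
Doing the same to "efvljqbyfcnrjy": "ljqbyfcnrjyefv".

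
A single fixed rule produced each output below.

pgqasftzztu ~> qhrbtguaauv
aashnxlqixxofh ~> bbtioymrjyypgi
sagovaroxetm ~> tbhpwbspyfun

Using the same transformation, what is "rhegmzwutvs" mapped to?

In each case the input is transformed by: shift every letter 1 place forward in the alphabet (wrapping around).
On "rhegmzwutvs" that produces "sifhnaxvuwt".

sifhnaxvuwt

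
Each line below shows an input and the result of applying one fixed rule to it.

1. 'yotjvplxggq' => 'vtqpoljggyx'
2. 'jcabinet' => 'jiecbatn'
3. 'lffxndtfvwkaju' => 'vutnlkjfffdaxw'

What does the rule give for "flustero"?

srolfeut

The rule is to sort the characters into reverse alphabetical order, then move the first 2 characters to the end (rotate left by 2).
Applying both steps to "flustero": "utsrolfe", then "srolfeut".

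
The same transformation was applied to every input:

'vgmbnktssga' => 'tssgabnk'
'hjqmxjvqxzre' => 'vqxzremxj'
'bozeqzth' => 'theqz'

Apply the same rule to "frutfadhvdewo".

dhvdewotfa

What's happening: delete the first 3 characters, then move the first 3 characters to the end (rotate left by 3).
Starting from "frutfadhvdewo": after the first operation, "tfadhvdewo"; after the second, "dhvdewotfa".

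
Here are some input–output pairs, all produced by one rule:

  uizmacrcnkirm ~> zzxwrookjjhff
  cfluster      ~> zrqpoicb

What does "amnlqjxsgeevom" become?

In each case the input is transformed by: shift every letter 3 places backward in the alphabet (wrapping around), then sort the characters into reverse alphabetical order.
"amnlqjxsgeevom" → "xjkingupdbbslj" → "xuspnlkjjigdbb".

xuspnlkjjigdbb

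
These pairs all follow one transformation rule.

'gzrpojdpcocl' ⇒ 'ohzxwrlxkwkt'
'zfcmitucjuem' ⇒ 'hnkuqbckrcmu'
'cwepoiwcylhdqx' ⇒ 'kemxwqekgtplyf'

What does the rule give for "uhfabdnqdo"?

cpnijlvylw

The pattern: shift every letter 8 places forward in the alphabet (wrapping around).
Applying that to "uhfabdnqdo" gives "cpnijlvylw".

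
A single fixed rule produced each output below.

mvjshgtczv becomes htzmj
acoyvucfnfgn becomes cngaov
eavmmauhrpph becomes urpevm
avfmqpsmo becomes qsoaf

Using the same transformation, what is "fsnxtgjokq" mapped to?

Looking at the pairs, the operation is to keep every other character starting from the first (positions 1st, 3rd, 5th, ...), then move the last 3 characters to the front (rotate right by 3).
"fsnxtgjokq" → "fntjk" → "tjkfn".
(Check on "acoyvucfnfgn": → "aovcng" → "cngaov" ✓)

tjkfn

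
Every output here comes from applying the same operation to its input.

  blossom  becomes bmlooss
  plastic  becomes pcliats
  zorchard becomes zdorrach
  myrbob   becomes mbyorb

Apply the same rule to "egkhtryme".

eegmkyhrt

The transformation: take characters alternately from the front and the back (1st, last, 2nd, 2nd-last, ...).
So "egkhtryme" becomes "eegmkyhrt".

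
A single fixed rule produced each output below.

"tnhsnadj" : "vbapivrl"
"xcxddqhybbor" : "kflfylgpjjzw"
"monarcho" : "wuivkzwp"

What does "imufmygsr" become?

The transformation: shift every letter 8 places forward in the alphabet (wrapping around), then swap each adjacent pair of characters (1↔2, 3↔4, ...).
"imufmygsr" → "qucnugoaz" → "uqncguaoz".

uqncguaoz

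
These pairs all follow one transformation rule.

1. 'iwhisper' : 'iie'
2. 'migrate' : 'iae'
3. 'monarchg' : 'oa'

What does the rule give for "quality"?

In each case the input is transformed by: keep only the vowels.
"quality" → "uai".

uai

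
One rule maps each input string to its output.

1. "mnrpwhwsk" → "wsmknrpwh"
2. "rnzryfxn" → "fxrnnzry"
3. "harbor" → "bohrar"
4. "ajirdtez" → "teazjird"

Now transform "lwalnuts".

What's happening: swap the first and last characters, then move the last 3 characters to the front (rotate right by 3).
On "lwalnuts": the first step gives "swalnutl", and the second then gives "utlswaln".

utlswaln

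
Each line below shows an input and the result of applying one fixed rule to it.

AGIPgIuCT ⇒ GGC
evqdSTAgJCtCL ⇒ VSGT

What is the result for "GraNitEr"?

The pattern: keep one character in every 3, starting at position 2 (positions 2nd, 5th, 8th, ...), then convert every letter to uppercase.
Applying that to "GraNitEr" gives "RIR".

RIR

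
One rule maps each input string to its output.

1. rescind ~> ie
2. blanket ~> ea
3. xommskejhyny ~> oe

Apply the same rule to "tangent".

The rule is to sort the characters into reverse alphabetical order, then keep only the vowels.
So "tangent" becomes "ea".

ea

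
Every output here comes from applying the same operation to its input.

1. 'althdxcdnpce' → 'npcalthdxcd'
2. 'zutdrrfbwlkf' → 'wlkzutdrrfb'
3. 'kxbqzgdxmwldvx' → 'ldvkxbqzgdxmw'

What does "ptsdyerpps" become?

rppptsdye

In each case the input is transformed by: delete the last character, then move the last 3 characters to the front (rotate right by 3).
For "ptsdyerpps", step one produces "ptsdyerpp"; step two turns that into "rppptsdye".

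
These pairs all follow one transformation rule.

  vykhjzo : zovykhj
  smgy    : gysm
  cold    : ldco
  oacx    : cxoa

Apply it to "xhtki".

kixht

What's happening: move the last 2 characters to the front (rotate right by 2).
So "xhtki" becomes "kixht".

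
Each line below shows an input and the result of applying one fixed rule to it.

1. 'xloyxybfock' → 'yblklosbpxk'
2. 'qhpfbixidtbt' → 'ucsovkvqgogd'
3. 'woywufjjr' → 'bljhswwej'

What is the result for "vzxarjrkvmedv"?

The pattern: shift every letter 13 places forward in the alphabet (wrapping around) — i.e. ROT13, then move the first character to the end.
For "vzxarjrkvmedv" the result is "mknewexizrqii".

mknewexizrqii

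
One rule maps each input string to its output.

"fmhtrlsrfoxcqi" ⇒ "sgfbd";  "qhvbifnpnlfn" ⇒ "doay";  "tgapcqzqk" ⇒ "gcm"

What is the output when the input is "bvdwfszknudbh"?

ojmhu

Looking at the pairs, the operation is to shift every letter 13 places forward in the alphabet (wrapping around) — i.e. ROT13, then keep one character in every 3, starting at position 1 (positions 1st, 4th, 7th, ...).
For "bvdwfszknudbh", step one produces "oiqjsfmxahqou"; step two turns that into "ojmhu".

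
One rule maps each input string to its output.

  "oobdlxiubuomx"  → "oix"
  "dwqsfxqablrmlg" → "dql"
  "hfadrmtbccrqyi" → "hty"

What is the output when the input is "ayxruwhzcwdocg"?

What's happening: keep every other character starting from the first (positions 1st, 3rd, 5th, ...), then keep one character in every 3, starting at position 1 (positions 1st, 4th, 7th, ...).
For "ayxruwhzcwdocg" the result is "ahc".
(Check on "dwqsfxqablrmlg": → "dqfqbrl" → "dql" ✓)

ahc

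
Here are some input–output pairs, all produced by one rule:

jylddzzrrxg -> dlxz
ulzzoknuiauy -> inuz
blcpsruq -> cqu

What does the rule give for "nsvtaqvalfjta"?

Each output is the input with this applied: sort the characters into alphabetical order, then keep one character in every 3, starting at position 2 (positions 2nd, 5th, 8th, ...).
"nsvtaqvalfjta" → "ajqt".

ajqt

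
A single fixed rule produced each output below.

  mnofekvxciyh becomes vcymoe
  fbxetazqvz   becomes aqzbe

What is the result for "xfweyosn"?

Looking at the pairs, the operation is to swap the front and back halves of the string, then keep every other character starting from the first (positions 1st, 3rd, 5th, ...).
"xfweyosn" → "yosnxfwe" → "ysxw".

ysxw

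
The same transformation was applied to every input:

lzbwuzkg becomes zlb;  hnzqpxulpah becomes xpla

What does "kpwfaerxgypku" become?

Rule — sort the characters into reverse alphabetical order, then keep one character in every 3, starting at position 2 (positions 2nd, 5th, 8th, ...).
On "kpwfaerxgypku": the first step gives "yxwurppkkgfea", and the second then gives "xrkf".

xrkf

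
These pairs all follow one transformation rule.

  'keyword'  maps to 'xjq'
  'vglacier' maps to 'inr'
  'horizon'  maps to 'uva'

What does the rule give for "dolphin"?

Looking at the pairs, the operation is to keep one character in every 3, starting at position 1 (positions 1st, 4th, 7th, ...), then shift every letter 13 places forward in the alphabet (wrapping around) — i.e. ROT13.
For "dolphin", step one produces "dpn"; step two turns that into "qca".
(Check on "vglacier": → "vae" → "inr" ✓)

qca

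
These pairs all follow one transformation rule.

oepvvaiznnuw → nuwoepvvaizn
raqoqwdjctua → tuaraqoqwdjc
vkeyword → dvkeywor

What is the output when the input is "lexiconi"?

Rule — swap the front and back halves of the string, then move the first 3 characters to the end (rotate left by 3).
Doing the same to "lexiconi": "ilexicon".

ilexicon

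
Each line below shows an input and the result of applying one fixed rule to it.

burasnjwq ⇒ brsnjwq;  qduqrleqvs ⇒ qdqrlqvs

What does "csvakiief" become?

The rule is to remove every vowel.
Doing the same to "csvakiief": "csvkf".

csvkf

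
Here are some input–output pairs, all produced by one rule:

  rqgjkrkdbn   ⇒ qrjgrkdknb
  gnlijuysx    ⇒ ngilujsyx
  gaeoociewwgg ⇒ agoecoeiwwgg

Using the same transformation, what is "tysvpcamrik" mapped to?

ytvscpmairk

The rule is to swap each adjacent pair of characters (1↔2, 3↔4, ...).
Applying that to "tysvpcamrik" gives "ytvscpmairk".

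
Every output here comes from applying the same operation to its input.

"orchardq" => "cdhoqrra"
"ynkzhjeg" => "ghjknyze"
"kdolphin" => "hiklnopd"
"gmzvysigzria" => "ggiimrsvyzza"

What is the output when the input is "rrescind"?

deinrrsc

In each case the input is transformed by: sort the characters into alphabetical order, then move the first character to the end.
Applying both steps to "rrescind": "cdeinrrs", then "deinrrsc".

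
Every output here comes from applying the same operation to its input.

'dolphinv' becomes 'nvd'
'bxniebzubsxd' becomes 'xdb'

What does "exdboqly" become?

Looking at the pairs, the operation is to move the first character to the end, then keep only the last 3 characters.
"exdboqly" → "xdboqlye" → "lye".
(Check on "bxniebzubsxd": → "xniebzubsxdb" → "xdb" ✓)

lye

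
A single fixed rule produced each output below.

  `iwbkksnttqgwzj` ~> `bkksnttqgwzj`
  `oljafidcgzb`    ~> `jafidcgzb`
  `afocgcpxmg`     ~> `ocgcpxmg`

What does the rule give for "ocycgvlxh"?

ycgvlxh

Each output is the input with this applied: delete the first 2 characters.
"ocycgvlxh" → "ycgvlxh".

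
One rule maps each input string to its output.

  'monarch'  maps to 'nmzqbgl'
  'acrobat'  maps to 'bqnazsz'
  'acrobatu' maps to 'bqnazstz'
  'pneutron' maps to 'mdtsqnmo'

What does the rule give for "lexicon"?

What's happening: move the first character to the end, then shift every letter 1 place backward in the alphabet (wrapping around).
Applying that to "lexicon" gives "dwhbnmk".

dwhbnmk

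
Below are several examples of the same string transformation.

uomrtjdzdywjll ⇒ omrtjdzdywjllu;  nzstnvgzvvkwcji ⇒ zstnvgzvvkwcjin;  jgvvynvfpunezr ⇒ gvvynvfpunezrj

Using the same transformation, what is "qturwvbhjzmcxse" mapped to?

turwvbhjzmcxseq

The rule is to move the first character to the end.
Applying that to "qturwvbhjzmcxse" gives "turwvbhjzmcxseq".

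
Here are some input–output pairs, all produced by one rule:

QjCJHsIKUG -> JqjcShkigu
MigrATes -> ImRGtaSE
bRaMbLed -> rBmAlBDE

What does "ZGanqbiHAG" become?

gzNABQhIga

Each output is the input with this applied: swap each adjacent pair of characters (1↔2, 3↔4, ...), then flip the case of every letter.
Starting from "ZGanqbiHAG": after the first operation, "GZnabqHiGA"; after the second, "gzNABQhIga".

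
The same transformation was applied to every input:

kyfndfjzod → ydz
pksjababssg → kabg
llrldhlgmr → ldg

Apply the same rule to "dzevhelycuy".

The pattern: keep one character in every 3, starting at position 2 (positions 2nd, 5th, 8th, ...).
So "dzevhelycuy" becomes "zhyy".

zhyy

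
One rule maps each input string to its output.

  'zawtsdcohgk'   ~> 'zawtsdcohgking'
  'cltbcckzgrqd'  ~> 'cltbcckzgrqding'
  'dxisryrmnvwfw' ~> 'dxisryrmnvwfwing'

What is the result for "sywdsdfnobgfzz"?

The transformation: append "ing".
For "sywdsdfnobgfzz" the result is "sywdsdfnobgfzzing".

sywdsdfnobgfzzing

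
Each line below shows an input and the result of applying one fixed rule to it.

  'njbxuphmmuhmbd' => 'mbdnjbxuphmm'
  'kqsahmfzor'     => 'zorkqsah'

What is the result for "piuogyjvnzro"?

The transformation: move the last 3 characters to the front (rotate right by 3), then delete the last 2 characters.
Applying both steps to "piuogyjvnzro": "zropiuogyjvn", then "zropiuogyj".

zropiuogyj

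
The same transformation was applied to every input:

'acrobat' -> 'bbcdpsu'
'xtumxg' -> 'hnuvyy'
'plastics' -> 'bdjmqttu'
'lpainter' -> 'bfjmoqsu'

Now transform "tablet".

Rule — shift every letter 1 place forward in the alphabet (wrapping around), then sort the characters into alphabetical order.
For "tablet", step one produces "ubcmfu"; step two turns that into "bcfmuu".

bcfmuu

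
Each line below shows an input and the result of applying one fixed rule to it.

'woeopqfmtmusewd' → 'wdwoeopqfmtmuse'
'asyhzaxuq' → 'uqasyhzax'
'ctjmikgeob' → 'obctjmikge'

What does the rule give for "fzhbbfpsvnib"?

Rule — move the last 2 characters to the front (rotate right by 2).
For "fzhbbfpsvnib" the result is "ibfzhbbfpsvn".

ibfzhbbfpsvn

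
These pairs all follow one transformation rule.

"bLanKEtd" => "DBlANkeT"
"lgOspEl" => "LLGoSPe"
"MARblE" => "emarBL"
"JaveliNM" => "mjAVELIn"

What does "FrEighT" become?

tfReIGH

What's happening: flip the case of every letter, then move the last character to the front.
"FrEighT" → "fReIGHt" → "tfReIGH".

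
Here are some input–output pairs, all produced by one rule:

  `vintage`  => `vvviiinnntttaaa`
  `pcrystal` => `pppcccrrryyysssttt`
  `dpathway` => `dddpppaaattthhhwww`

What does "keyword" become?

Rule — delete the last 2 characters, then repeat every character 3 times.
So "keyword" becomes "kkkeeeyyywwwooo".

kkkeeeyyywwwooo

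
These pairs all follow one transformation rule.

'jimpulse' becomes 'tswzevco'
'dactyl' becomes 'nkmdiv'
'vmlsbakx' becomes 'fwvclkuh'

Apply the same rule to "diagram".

nskqbkw

Each output is the input with this applied: shift every letter 10 places forward in the alphabet (wrapping around).
For "diagram" the result is "nskqbkw".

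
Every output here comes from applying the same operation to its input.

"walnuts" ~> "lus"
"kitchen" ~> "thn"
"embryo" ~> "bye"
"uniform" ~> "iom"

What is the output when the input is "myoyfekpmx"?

Rule — move the first character to the end, then keep every other character starting from the second (positions 2nd, 4th, 6th, ...).
For "myoyfekpmx", step one produces "yoyfekpmxm"; step two turns that into "ofkmm".

ofkmm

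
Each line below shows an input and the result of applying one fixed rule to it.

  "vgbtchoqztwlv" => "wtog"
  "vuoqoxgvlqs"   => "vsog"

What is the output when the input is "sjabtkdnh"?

sjb

The transformation: sort the characters into reverse alphabetical order, then keep one character in every 3, starting at position 2 (positions 2nd, 5th, 8th, ...).
Working it through for "sjabtkdnh": intermediate "tsnkjhdba", final "sjb".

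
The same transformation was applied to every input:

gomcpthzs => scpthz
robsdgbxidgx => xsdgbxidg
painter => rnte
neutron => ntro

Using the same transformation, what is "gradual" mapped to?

The pattern: delete the first 3 characters, then move the last character to the front.
"gradual" → "ldua".

ldua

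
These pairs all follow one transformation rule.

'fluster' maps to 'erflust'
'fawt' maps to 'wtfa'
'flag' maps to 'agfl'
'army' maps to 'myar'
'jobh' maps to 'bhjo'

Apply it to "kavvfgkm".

kmkavvfg

What's happening: move the last 2 characters to the front (rotate right by 2).
So "kavvfgkm" becomes "kmkavvfg".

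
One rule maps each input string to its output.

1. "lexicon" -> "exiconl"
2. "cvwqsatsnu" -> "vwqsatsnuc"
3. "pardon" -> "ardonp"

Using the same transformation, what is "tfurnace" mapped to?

The transformation: move the first character to the end.
"tfurnace" → "furnacet".

furnacet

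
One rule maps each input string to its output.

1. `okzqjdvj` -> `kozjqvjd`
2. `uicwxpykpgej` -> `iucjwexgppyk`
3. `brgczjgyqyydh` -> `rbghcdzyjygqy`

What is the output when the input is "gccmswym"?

Each output is the input with this applied: move the first character to the end, then take characters alternately from the front and the back (1st, last, 2nd, 2nd-last, ...).
On "gccmswym" that produces "cgcmmysw".

cgcmmysw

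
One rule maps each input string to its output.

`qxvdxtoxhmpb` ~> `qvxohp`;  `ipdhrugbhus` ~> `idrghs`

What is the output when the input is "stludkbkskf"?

sldbsf

The transformation: keep every other character starting from the first (positions 1st, 3rd, 5th, ...).
Applying that to "stludkbkskf" gives "sldbsf".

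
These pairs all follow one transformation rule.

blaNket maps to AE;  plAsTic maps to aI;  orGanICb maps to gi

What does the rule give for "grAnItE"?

The transformation: flip the case of every letter, then keep one character in every 3, starting at position 3 (positions 3rd, 6th, 9th, ...).
Working it through for "grAnItE": intermediate "GRaNiTe", final "aT".
(Check on "orGanICb": → "ORgANicB" → "gi" ✓)

aT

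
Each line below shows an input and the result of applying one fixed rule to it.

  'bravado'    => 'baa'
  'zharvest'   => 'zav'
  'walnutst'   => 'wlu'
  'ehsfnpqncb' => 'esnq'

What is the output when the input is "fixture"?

What's happening: delete the last 2 characters, then keep every other character starting from the first (positions 1st, 3rd, 5th, ...).
Starting from "fixture": after the first operation, "fixtu"; after the second, "fxu".

fxu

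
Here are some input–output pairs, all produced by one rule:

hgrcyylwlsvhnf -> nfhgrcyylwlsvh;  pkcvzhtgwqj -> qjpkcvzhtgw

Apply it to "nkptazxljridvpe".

penkptazxljridv

Looking at the pairs, the operation is to move the last 2 characters to the front (rotate right by 2).
"nkptazxljridvpe" → "penkptazxljridv".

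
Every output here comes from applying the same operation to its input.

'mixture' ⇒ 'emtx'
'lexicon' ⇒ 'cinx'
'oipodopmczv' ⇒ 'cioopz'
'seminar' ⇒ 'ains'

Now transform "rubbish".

bhru

What's happening: sort the characters into alphabetical order, then keep every other character starting from the first (positions 1st, 3rd, 5th, ...).
On "rubbish": the first step gives "bbhirsu", and the second then gives "bhru".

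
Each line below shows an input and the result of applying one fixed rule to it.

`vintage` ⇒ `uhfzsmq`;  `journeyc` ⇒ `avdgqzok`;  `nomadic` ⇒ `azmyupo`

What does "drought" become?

dpgatsf

Looking at the pairs, the operation is to swap each adjacent pair of characters (1↔2, 3↔4, ...), then shift every letter 12 places forward in the alphabet (wrapping around).
On "drought" that produces "dpgatsf".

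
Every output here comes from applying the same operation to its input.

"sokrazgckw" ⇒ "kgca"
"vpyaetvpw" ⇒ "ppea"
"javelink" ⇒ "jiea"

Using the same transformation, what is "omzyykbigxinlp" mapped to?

iigb

The pattern: sort the characters into reverse alphabetical order, then keep only the last 4 characters.
On "omzyykbigxinlp": the first step gives "zyyxponmlkiigb", and the second then gives "iigb".
(Check on "javelink": → "vnlkjiea" → "jiea" ✓)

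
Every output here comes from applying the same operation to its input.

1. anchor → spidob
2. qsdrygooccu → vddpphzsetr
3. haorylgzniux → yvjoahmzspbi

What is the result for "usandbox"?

The transformation: reverse the string, then shift every letter 1 place forward in the alphabet (wrapping around).
"usandbox" → "xobdnasu" → "ypceobtv".

ypceobtv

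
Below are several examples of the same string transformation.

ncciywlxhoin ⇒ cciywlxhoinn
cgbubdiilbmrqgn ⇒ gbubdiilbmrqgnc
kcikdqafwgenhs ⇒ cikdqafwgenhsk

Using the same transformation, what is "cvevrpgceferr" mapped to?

vevrpgceferrc

In each case the input is transformed by: move the first character to the end.
Applying that to "cvevrpgceferr" gives "vevrpgceferrc".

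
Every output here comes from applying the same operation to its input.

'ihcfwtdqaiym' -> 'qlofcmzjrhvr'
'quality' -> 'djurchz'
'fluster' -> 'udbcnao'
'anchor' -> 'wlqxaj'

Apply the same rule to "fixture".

Looking at the pairs, the operation is to shift every letter 9 places forward in the alphabet (wrapping around), then move the first character to the end.
On "fixture": the first step gives "orgcdan", and the second then gives "rgcdano".

rgcdano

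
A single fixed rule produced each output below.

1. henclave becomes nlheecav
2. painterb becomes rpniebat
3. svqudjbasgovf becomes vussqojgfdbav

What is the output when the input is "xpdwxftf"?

Rule — sort the characters into reverse alphabetical order, then move the first character to the end.
Applying both steps to "xpdwxftf": "xxwtpffd", then "xwtpffdx".
(Check on "painterb": → "trpnieba" → "rpniebat" ✓)

xwtpffdx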